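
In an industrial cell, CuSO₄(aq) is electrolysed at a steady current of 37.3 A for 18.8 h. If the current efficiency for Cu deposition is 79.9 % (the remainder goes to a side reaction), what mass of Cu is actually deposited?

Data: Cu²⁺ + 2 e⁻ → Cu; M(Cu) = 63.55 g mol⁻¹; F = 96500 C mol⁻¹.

Q = I·t = 37.30 × 67680 = 2524000 C.
n(e⁻) = 2524000/96500 = 26.16 mol; theoretically n(Cu) = 26.16/2 = 13.08 mol, m_theo = 831.2 g.
At 79.9 % efficiency, m_actual = 0.799 × 831.2 = 664 g.

664 g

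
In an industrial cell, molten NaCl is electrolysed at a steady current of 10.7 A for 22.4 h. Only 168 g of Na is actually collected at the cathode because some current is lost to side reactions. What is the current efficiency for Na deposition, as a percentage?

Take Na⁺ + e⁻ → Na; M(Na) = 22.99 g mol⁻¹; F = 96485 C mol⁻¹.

Q = I·t = 10.70 × 80640 = 862800 C; n(e⁻) = 862800/96485 = 8.943 mol.
Theoretical n(Na) = n(e⁻)/1 = 8.943 mol, i.e. m_theo = 8.943 × 22.99 = 205.6 g.
Efficiency = m_actual / m_theo = 168 / 205.6 = 81.7 %.

81.7 %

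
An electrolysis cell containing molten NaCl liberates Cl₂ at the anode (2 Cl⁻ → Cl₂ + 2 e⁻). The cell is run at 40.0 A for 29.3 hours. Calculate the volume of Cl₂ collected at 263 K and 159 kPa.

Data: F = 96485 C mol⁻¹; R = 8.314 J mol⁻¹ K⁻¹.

Q = I·t = 40.00 A × 105480 s = 4219000 C.
n(e⁻) = Q/F = 4219000 / 96485 = 43.73 mol.
2 electrons are transferred per Cl₂ molecule, so n(Cl₂) = 43.73 / 2 = 21.86 mol.
V = nRT/P = (21.86 × 8.314 × 263) / (159 × 10³ Pa) = 0.301 m³ = 301 L.

301 L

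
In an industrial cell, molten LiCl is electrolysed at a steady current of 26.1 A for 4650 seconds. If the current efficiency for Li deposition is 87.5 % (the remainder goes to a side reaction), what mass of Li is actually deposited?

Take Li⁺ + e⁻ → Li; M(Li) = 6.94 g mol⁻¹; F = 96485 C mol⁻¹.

7.64 g

Q = I·t = 26.10 × 4650.0 = 121400 C.
n(e⁻) = 121400/96485 = 1.258 mol; theoretically n(Li) = 1.258/1 = 1.258 mol, m_theo = 8.730 g.
At 87.5 % efficiency, m_actual = 0.875 × 8.730 = 7.64 g.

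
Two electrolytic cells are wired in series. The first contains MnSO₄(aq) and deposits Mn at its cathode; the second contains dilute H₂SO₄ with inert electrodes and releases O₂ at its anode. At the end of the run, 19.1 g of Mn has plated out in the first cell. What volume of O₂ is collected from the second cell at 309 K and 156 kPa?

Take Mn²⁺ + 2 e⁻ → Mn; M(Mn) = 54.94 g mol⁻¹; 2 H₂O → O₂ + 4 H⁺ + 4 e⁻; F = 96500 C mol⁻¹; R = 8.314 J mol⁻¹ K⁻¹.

2.86 L

n(Mn) = 19.1 / 54.94 = 0.3477 mol, so n(e⁻) = 2 × 0.3477 = 0.6953 mol.
The cells are in series, so the same 0.6953 mol of electrons passes through the second cell.
2 H₂O → O₂ + 4 H⁺ + 4 e⁻ — 4 mol e⁻ per mol O₂, so n(O₂) = 0.6953/4 = 0.1738 mol.
V = nRT/P = (0.1738 × 8.314 × 309) / (156 × 10³) = 0.00286 m³ = 2.86 L.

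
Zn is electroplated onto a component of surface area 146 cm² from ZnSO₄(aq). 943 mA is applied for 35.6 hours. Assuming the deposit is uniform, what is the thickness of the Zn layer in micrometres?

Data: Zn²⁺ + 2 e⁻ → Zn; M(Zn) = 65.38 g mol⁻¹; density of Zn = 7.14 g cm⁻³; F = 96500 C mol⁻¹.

393 μm

Q = I·t = 0.9430 × 128160 = 120900 C; n(e⁻) = 1.252 mol.
n(Zn) = n(e⁻)/2 = 0.6262 mol, so m = 0.6262 × 65.38 = 40.94 g.
Volume = m/ρ = 40.94 / 7.14 = 5.734 cm³.
Thickness = V/A = 5.734 / 146 = 0.0393 cm = 393 μm.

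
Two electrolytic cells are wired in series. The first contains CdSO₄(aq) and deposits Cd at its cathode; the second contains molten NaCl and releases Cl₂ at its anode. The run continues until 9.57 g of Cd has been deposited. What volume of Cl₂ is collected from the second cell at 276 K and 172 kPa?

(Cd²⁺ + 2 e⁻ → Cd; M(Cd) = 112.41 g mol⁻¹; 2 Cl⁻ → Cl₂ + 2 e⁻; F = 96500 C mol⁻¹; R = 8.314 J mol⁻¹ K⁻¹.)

1.14 L

n(Cd) = 9.57 / 112.41 = 0.08513 mol, so n(e⁻) = 2 × 0.08513 = 0.1703 mol.
The cells are in series, so the same 0.1703 mol of electrons passes through the second cell.
2 Cl⁻ → Cl₂ + 2 e⁻ — 2 mol e⁻ per mol Cl₂, so n(Cl₂) = 0.1703/2 = 0.08513 mol.
V = nRT/P = (0.08513 × 8.314 × 276) / (172 × 10³) = 0.00114 m³ = 1.14 L.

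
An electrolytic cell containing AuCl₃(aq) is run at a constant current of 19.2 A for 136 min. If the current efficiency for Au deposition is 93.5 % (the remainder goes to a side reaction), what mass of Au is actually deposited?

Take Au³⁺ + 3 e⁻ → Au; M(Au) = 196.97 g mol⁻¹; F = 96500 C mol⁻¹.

Q = I·t = 19.20 × 8160.0 = 156700 C.
n(e⁻) = 156700/96500 = 1.624 mol; theoretically n(Au) = 1.624/3 = 0.5412 mol, m_theo = 106.6 g.
At 93.5 % efficiency, m_actual = 0.935 × 106.6 = 99.7 g.

99.7 g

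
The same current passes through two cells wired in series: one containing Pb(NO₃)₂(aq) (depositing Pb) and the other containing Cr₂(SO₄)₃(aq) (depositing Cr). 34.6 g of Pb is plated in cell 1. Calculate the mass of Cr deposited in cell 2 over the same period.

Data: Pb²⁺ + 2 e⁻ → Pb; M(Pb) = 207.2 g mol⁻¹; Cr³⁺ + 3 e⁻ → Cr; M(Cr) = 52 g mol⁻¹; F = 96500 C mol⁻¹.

n(Pb) = 34.6 / 207.2 = 0.1670 mol.
Since Pb²⁺ + 2 e⁻ → Pb, n(e⁻) passed = 2 × 0.1670 = 0.3340 mol.
Cells in series carry the same charge, so the same 0.3340 mol of electrons passes through cell 2.
Cr³⁺ + 3 e⁻ → Cr, so n(Cr) = 0.3340 / 3 = 0.1113 mol.
m(Cr) = 0.1113 × 52 = 5.79 g.

5.79 g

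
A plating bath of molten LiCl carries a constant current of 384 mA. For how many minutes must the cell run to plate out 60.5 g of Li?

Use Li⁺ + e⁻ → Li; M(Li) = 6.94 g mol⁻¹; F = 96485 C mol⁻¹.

36500 min

n(Li) = m/M = 60.5 / 6.94 = 8.718 mol.
Each Li atom requires 1 electron, so n(e⁻) = 1 × 8.718 = 8.718 mol.
Q = n(e⁻)·F = 8.718 × 96485 = 841100 C.
t = Q/I = 841100 / 0.3840 A = 2190000 s = 36500 min.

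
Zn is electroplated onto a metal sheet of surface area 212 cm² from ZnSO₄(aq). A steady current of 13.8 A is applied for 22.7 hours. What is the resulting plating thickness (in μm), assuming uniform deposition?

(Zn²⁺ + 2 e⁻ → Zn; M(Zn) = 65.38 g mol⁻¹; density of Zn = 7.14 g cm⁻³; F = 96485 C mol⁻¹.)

Q = I·t = 13.80 × 81720 = 1128000 C; n(e⁻) = 11.69 mol.
n(Zn) = n(e⁻)/2 = 5.844 mol, so m = 5.844 × 65.38 = 382.1 g.
Volume = m/ρ = 382.1 / 7.14 = 53.51 cm³.
Thickness = V/A = 53.51 / 212 = 0.252 cm = 2520 μm.

2520 μm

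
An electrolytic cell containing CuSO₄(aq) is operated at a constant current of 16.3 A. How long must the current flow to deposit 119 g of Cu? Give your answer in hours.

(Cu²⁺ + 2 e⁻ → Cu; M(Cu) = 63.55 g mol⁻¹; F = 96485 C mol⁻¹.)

n(Cu) = m/M = 119 / 63.55 = 1.873 mol.
Each Cu atom requires 2 electrons, so n(e⁻) = 2 × 1.873 = 3.745 mol.
Q = n(e⁻)·F = 3.745 × 96485 = 361300 C.
t = Q/I = 361300 / 16.30 A = 22170 s = 6.16 h.

6.16 h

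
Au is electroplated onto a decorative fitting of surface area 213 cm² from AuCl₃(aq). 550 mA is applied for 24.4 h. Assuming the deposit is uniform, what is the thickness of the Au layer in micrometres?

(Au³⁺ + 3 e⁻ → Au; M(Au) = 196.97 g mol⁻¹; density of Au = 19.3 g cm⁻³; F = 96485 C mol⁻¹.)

80.0 μm

Q = I·t = 0.5500 × 87840 = 48310 C; n(e⁻) = 0.5007 mol.
n(Au) = n(e⁻)/3 = 0.1669 mol, so m = 0.1669 × 196.97 = 32.88 g.
Volume = m/ρ = 32.88 / 19.3 = 1.703 cm³.
Thickness = V/A = 1.703 / 213 = 0.00800 cm = 80.0 μm.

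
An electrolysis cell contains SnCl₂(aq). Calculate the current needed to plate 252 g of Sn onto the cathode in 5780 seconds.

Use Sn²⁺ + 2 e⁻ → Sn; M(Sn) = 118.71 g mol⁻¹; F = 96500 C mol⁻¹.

70.9 A

n(Sn) = 252 / 118.71 = 2.123 mol.
n(e⁻) = 2 × 2.123 = 4.246 mol.
Q = n(e⁻)·F = 4.246 × 96500 = 409700 C.
I = Q/t = 409700 / 5780.0 s = 70.9 A.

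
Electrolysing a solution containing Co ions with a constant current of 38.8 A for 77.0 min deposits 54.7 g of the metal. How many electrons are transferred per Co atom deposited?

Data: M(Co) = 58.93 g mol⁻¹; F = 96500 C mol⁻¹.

Q = I·t = 38.80 A × 4620.0 s = 179300 C, so n(e⁻) = 179300/96500 = 1.858 mol.
n(Co) deposited = 54.7 / 58.93 = 0.9282 mol.
Electrons per atom = n(e⁻)/n(Co) = 1.858 / 0.9282 = 2.00 ≈ 2, so the ion is Co²⁺.

2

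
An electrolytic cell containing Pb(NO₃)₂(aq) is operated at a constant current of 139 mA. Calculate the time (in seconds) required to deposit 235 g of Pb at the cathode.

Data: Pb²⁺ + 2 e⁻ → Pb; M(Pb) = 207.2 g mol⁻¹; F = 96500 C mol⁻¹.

n(Pb) = m/M = 235 / 207.2 = 1.134 mol.
Each Pb atom requires 2 electrons, so n(e⁻) = 2 × 1.134 = 2.268 mol.
Q = n(e⁻)·F = 2.268 × 96500 = 218900 C.
t = Q/I = 218900 / 0.1390 A = 1575000 s.

1.57 × 10⁶ s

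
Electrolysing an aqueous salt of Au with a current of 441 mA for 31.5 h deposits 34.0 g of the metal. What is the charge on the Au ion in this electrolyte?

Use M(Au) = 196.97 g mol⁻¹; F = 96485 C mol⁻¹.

+3

Q = I·t = 0.4410 A × 113400 s = 50010 C, so n(e⁻) = 50010/96485 = 0.5183 mol.
n(Au) deposited = 34.0 / 196.97 = 0.1726 mol.
Electrons per atom = n(e⁻)/n(Au) = 0.5183 / 0.1726 = 3.00 ≈ 3, so the ion is Au³⁺.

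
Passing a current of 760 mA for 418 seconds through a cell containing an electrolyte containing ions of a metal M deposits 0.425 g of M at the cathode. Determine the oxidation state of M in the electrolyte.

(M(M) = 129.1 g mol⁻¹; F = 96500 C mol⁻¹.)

+1

Q = I·t = 0.7600 A × 418.00 s = 317.7 C, so n(e⁻) = 317.7/96500 = 0.003292 mol.
n(M) deposited = 0.425 / 129.1 = 0.003292 mol.
Electrons per atom = n(e⁻)/n(M) = 0.003292 / 0.003292 = 1.00 ≈ 1, so the ion is M⁺.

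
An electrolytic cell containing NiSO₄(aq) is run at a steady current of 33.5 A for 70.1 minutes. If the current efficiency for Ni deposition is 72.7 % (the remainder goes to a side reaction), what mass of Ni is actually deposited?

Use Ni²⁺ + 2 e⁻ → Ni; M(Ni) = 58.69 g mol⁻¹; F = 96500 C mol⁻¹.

Q = I·t = 33.50 × 4206.0 = 140900 C.
n(e⁻) = 140900/96500 = 1.460 mol; theoretically n(Ni) = 1.460/2 = 0.7301 mol, m_theo = 42.85 g.
At 72.7 % efficiency, m_actual = 0.727 × 42.85 = 31.1 g.

31.1 g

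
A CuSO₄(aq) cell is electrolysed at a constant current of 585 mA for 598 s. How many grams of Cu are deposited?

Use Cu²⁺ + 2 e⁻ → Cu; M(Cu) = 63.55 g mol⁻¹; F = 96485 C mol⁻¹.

Q = I·t = 0.5850 A × 598.00 s = 349.8 C.
n(e⁻) = Q/F = 349.8 / 96485 = 0.003626 mol.
Cu²⁺ + 2 e⁻ → Cu, so n(Cu) = n(e⁻)/2 = 0.001813 mol.
m = n·M = 0.001813 × 63.55 = 0.115 g.

0.115 g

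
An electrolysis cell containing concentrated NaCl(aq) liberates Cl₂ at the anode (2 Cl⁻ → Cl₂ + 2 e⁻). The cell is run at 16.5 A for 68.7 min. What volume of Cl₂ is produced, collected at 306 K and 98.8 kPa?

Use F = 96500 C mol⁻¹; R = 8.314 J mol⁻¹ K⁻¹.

9.07 L

Q = I·t = 16.50 A × 4122.0 s = 68010 C.
n(e⁻) = Q/F = 68010 / 96500 = 0.7048 mol.
2 electrons are transferred per Cl₂ molecule, so n(Cl₂) = 0.7048 / 2 = 0.3524 mol.
V = nRT/P = (0.3524 × 8.314 × 306) / (98.8 × 10³ Pa) = 0.00907 m³ = 9.07 L.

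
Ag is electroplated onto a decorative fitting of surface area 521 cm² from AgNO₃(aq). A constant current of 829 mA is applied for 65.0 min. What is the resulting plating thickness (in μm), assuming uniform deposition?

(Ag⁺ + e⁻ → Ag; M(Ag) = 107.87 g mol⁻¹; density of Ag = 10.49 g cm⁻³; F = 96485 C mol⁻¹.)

6.61 μm

Q = I·t = 0.8290 × 3900.0 = 3233 C; n(e⁻) = 0.03351 mol.
n(Ag) = n(e⁻)/1 = 0.03351 mol, so m = 0.03351 × 107.87 = 3.615 g.
Volume = m/ρ = 3.615 / 10.49 = 0.3446 cm³.
Thickness = V/A = 0.3446 / 521 = 6.61 × 10⁻⁴ cm = 6.61 μm.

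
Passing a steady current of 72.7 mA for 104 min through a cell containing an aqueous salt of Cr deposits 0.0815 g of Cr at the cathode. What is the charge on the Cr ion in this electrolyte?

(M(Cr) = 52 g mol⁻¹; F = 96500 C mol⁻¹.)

+3

Q = I·t = 0.07270 A × 6240.0 s = 453.6 C, so n(e⁻) = 453.6/96500 = 0.004701 mol.
n(Cr) deposited = 0.0815 / 52 = 0.001567 mol.
Electrons per atom = n(e⁻)/n(Cr) = 0.004701 / 0.001567 = 3.00 ≈ 3, so the ion is Cr³⁺.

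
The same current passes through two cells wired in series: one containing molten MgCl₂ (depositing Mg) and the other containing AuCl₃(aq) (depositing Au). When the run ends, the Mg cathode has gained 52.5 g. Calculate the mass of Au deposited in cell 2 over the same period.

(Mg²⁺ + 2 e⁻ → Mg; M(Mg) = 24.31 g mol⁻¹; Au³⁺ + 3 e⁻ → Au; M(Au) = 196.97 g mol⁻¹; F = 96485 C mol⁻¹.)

284 g

n(Mg) = 52.5 / 24.31 = 2.160 mol.
Since Mg²⁺ + 2 e⁻ → Mg, n(e⁻) passed = 2 × 2.160 = 4.319 mol.
Cells in series carry the same charge, so the same 4.319 mol of electrons passes through cell 2.
Au³⁺ + 3 e⁻ → Au, so n(Au) = 4.319 / 3 = 1.440 mol.
m(Au) = 1.440 × 196.97 = 284 g.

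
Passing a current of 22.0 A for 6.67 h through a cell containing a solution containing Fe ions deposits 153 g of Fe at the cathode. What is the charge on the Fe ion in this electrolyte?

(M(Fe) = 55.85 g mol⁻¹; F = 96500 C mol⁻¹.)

+2

Q = I·t = 22.00 A × 24012 s = 528300 C, so n(e⁻) = 528300/96500 = 5.474 mol.
n(Fe) deposited = 153 / 55.85 = 2.739 mol.
Electrons per atom = n(e⁻)/n(Fe) = 5.474 / 2.739 = 2.00 ≈ 2, so the ion is Fe²⁺.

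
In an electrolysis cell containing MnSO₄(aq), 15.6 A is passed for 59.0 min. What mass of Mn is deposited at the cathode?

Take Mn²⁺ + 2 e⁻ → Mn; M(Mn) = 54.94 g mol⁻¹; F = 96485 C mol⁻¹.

15.7 g

Q = I·t = 15.60 A × 3540.0 s = 55220 C.
n(e⁻) = Q/F = 55220 / 96485 = 0.5724 mol.
Mn²⁺ + 2 e⁻ → Mn, so n(Mn) = n(e⁻)/2 = 0.2862 mol.
m = n·M = 0.2862 × 54.94 = 15.7 g.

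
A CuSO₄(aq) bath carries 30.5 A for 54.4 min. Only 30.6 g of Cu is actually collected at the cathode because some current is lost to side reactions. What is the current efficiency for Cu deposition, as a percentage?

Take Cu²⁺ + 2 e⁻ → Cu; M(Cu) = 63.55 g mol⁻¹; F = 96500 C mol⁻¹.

Q = I·t = 30.50 × 3264.0 = 99550 C; n(e⁻) = 99550/96500 = 1.032 mol.
Theoretical n(Cu) = n(e⁻)/2 = 0.5158 mol, i.e. m_theo = 0.5158 × 63.55 = 32.78 g.
Efficiency = m_actual / m_theo = 30.6 / 32.78 = 93.3 %.

93.3 %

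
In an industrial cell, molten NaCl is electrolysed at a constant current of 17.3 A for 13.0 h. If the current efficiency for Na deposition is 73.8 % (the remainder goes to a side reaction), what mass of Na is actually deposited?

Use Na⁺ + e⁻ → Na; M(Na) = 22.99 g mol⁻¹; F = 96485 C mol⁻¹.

Q = I·t = 17.30 × 46800 = 809600 C.
n(e⁻) = 809600/96485 = 8.391 mol; theoretically n(Na) = 8.391/1 = 8.391 mol, m_theo = 192.9 g.
At 73.8 % efficiency, m_actual = 0.738 × 192.9 = 142 g.

142 g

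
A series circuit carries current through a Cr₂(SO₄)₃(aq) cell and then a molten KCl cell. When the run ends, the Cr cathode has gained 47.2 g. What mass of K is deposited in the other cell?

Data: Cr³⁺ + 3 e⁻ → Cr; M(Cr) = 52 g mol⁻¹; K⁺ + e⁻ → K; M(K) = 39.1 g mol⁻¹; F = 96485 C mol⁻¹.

106 g

n(Cr) = 47.2 / 52 = 0.9077 mol.
Since Cr³⁺ + 3 e⁻ → Cr, n(e⁻) passed = 3 × 0.9077 = 2.723 mol.
Cells in series carry the same charge, so the same 2.723 mol of electrons passes through cell 2.
K⁺ + e⁻ → K, so n(K) = 2.723 / 1 = 2.723 mol.
m(K) = 2.723 × 39.1 = 106 g.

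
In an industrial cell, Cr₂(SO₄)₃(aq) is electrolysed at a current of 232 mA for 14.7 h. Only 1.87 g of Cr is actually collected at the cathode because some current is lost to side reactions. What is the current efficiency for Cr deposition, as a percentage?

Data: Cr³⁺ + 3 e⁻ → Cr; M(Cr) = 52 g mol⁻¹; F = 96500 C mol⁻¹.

84.8 %

Q = I·t = 0.2320 × 52920 = 12280 C; n(e⁻) = 12280/96500 = 0.1272 mol.
Theoretical n(Cr) = n(e⁻)/3 = 0.04241 mol, i.e. m_theo = 0.04241 × 52 = 2.205 g.
Efficiency = m_actual / m_theo = 1.87 / 2.205 = 84.8 %.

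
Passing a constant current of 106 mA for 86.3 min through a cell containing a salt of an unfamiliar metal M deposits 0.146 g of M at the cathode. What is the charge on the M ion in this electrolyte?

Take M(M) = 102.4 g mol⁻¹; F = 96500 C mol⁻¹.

+4

Q = I·t = 0.1060 A × 5178.0 s = 548.9 C, so n(e⁻) = 548.9/96500 = 0.005688 mol.
n(M) deposited = 0.146 / 102.4 = 0.001426 mol.
Electrons per atom = n(e⁻)/n(M) = 0.005688 / 0.001426 = 3.99 ≈ 4, so the ion is M⁴⁺.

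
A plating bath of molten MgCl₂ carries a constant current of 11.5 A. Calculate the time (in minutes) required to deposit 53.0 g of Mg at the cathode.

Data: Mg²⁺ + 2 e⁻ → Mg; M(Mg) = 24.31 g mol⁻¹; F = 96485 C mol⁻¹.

610 min

n(Mg) = m/M = 53.0 / 24.31 = 2.180 mol.
Each Mg atom requires 2 electrons, so n(e⁻) = 2 × 2.180 = 4.360 mol.
Q = n(e⁻)·F = 4.360 × 96485 = 420700 C.
t = Q/I = 420700 / 11.50 A = 36580 s = 610 min.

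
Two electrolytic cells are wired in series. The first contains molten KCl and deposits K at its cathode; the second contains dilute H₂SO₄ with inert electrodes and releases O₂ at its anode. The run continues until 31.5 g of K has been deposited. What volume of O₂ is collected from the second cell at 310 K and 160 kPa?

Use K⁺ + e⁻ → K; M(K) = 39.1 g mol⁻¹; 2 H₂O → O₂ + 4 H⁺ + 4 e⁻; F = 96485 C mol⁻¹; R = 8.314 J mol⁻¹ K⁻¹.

3.24 L

n(K) = 31.5 / 39.1 = 0.8056 mol, so n(e⁻) = 1 × 0.8056 = 0.8056 mol.
The cells are in series, so the same 0.8056 mol of electrons passes through the second cell.
2 H₂O → O₂ + 4 H⁺ + 4 e⁻ — 4 mol e⁻ per mol O₂, so n(O₂) = 0.8056/4 = 0.2014 mol.
V = nRT/P = (0.2014 × 8.314 × 310) / (160 × 10³) = 0.00324 m³ = 3.24 L.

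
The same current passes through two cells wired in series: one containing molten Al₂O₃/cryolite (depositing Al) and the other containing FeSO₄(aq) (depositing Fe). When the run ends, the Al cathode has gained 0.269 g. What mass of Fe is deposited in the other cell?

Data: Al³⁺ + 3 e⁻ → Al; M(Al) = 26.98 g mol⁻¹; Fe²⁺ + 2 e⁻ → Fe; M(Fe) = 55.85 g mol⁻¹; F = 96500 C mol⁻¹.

n(Al) = 0.269 / 26.98 = 0.009970 mol.
Since Al³⁺ + 3 e⁻ → Al, n(e⁻) passed = 3 × 0.009970 = 0.02991 mol.
Cells in series carry the same charge, so the same 0.02991 mol of electrons passes through cell 2.
Fe²⁺ + 2 e⁻ → Fe, so n(Fe) = 0.02991 / 2 = 0.01496 mol.
m(Fe) = 0.01496 × 55.85 = 0.835 g.

0.835 g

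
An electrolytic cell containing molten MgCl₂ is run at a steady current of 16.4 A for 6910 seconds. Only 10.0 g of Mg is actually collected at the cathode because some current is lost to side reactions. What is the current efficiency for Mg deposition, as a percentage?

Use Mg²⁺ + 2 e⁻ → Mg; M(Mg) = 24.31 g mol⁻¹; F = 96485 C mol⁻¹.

70.0 %

Q = I·t = 16.40 × 6910.0 = 113300 C; n(e⁻) = 113300/96485 = 1.175 mol.
Theoretical n(Mg) = n(e⁻)/2 = 0.5873 mol, i.e. m_theo = 0.5873 × 24.31 = 14.28 g.
Efficiency = m_actual / m_theo = 10.0 / 14.28 = 70.0 %.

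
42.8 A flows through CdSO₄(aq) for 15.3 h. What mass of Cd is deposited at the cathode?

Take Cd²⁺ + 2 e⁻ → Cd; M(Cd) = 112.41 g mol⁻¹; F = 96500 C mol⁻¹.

1370 g

Q = I·t = 42.80 A × 55080 s = 2357000 C.
n(e⁻) = Q/F = 2357000 / 96500 = 24.43 mol.
Cd²⁺ + 2 e⁻ → Cd, so n(Cd) = n(e⁻)/2 = 12.21 mol.
m = n·M = 12.21 × 112.41 = 1370 g.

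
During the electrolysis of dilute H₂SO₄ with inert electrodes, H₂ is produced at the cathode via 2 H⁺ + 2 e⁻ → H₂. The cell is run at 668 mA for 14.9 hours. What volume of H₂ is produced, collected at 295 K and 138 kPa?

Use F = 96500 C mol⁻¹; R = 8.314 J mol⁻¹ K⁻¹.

Q = I·t = 0.6680 A × 53640 s = 35830 C.
n(e⁻) = Q/F = 35830 / 96500 = 0.3713 mol.
2 electrons are transferred per H₂ molecule, so n(H₂) = 0.3713 / 2 = 0.1857 mol.
V = nRT/P = (0.1857 × 8.314 × 295) / (138 × 10³ Pa) = 0.00330 m³ = 3.30 L.

3.30 L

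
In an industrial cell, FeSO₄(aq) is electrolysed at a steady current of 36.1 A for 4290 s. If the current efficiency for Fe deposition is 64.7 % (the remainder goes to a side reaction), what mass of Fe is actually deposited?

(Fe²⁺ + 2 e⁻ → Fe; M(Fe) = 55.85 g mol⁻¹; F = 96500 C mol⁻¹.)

Q = I·t = 36.10 × 4290.0 = 154900 C.
n(e⁻) = 154900/96500 = 1.605 mol; theoretically n(Fe) = 1.605/2 = 0.8024 mol, m_theo = 44.82 g.
At 64.7 % efficiency, m_actual = 0.647 × 44.82 = 29.0 g.

29.0 g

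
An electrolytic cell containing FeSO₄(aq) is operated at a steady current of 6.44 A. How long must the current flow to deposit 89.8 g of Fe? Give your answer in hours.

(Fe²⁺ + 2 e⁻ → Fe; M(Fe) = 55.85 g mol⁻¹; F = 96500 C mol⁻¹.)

n(Fe) = m/M = 89.8 / 55.85 = 1.608 mol.
Each Fe atom requires 2 electrons, so n(e⁻) = 2 × 1.608 = 3.216 mol.
Q = n(e⁻)·F = 3.216 × 96500 = 310300 C.
t = Q/I = 310300 / 6.440 A = 48190 s = 13.4 h.

13.4 h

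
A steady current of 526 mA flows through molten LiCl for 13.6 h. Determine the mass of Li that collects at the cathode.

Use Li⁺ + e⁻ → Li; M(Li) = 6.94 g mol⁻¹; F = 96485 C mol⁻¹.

Q = I·t = 0.5260 A × 48960 s = 25750 C.
n(e⁻) = Q/F = 25750 / 96485 = 0.2669 mol.
Li⁺ + e⁻ → Li, so n(Li) = n(e⁻)/1 = 0.2669 mol.
m = n·M = 0.2669 × 6.94 = 1.85 g.

1.85 g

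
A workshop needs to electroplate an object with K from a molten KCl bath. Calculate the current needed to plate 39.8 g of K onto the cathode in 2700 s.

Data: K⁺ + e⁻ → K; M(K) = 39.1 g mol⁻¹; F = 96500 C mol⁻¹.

n(K) = 39.8 / 39.1 = 1.018 mol.
n(e⁻) = 1 × 1.018 = 1.018 mol.
Q = n(e⁻)·F = 1.018 × 96500 = 98230 C.
I = Q/t = 98230 / 2700.0 s = 36.4 A.

36.4 A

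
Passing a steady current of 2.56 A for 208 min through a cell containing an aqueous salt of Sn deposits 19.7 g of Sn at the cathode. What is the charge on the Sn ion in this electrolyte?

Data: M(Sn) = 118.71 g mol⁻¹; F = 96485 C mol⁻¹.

+2

Q = I·t = 2.560 A × 12480 s = 31950 C, so n(e⁻) = 31950/96485 = 0.3311 mol.
n(Sn) deposited = 19.7 / 118.71 = 0.1660 mol.
Electrons per atom = n(e⁻)/n(Sn) = 0.3311 / 0.1660 = 2.00 ≈ 2, so the ion is Sn²⁺.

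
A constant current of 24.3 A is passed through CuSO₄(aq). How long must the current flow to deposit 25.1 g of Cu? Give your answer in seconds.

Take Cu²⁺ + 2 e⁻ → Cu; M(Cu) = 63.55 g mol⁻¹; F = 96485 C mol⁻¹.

3140 s

n(Cu) = m/M = 25.1 / 63.55 = 0.3950 mol.
Each Cu atom requires 2 electrons, so n(e⁻) = 2 × 0.3950 = 0.7899 mol.
Q = n(e⁻)·F = 0.7899 × 96485 = 76220 C.
t = Q/I = 76220 / 24.30 A = 3136 s.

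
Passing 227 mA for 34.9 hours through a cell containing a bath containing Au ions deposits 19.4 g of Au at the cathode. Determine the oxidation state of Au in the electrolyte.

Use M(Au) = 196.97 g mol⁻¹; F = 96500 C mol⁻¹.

+3

Q = I·t = 0.2270 A × 125640 s = 28520 C, so n(e⁻) = 28520/96500 = 0.2955 mol.
n(Au) deposited = 19.4 / 196.97 = 0.09849 mol.
Electrons per atom = n(e⁻)/n(Au) = 0.2955 / 0.09849 = 3.00 ≈ 3, so the ion is Au³⁺.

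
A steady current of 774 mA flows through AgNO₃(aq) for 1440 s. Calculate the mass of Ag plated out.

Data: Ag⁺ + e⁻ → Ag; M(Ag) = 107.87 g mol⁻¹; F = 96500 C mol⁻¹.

Q = I·t = 0.7740 A × 1440.0 s = 1115 C.
n(e⁻) = Q/F = 1115 / 96500 = 0.01155 mol.
Ag⁺ + e⁻ → Ag, so n(Ag) = n(e⁻)/1 = 0.01155 mol.
m = n·M = 0.01155 × 107.87 = 1.25 g.

1.25 g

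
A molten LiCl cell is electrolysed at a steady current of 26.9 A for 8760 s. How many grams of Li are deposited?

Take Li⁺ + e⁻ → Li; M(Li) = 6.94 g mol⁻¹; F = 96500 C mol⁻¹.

Q = I·t = 26.90 A × 8760.0 s = 235600 C.
n(e⁻) = Q/F = 235600 / 96500 = 2.442 mol.
Li⁺ + e⁻ → Li, so n(Li) = n(e⁻)/1 = 2.442 mol.
m = n·M = 2.442 × 6.94 = 16.9 g.

16.9 g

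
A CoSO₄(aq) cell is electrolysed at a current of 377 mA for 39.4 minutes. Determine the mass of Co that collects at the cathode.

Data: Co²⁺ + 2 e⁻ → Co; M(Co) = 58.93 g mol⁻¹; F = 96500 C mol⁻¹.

Q = I·t = 0.3770 A × 2364.0 s = 891.2 C.
n(e⁻) = Q/F = 891.2 / 96500 = 0.009236 mol.
Co²⁺ + 2 e⁻ → Co, so n(Co) = n(e⁻)/2 = 0.004618 mol.
m = n·M = 0.004618 × 58.93 = 0.272 g.

0.272 g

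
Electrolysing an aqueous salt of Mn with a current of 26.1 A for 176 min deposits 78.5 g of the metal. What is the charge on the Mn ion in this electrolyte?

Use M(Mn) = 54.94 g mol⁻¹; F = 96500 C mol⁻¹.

Q = I·t = 26.10 A × 10560 s = 275600 C, so n(e⁻) = 275600/96500 = 2.856 mol.
n(Mn) deposited = 78.5 / 54.94 = 1.429 mol.
Electrons per atom = n(e⁻)/n(Mn) = 2.856 / 1.429 = 2.00 ≈ 2, so the ion is Mn²⁺.

+2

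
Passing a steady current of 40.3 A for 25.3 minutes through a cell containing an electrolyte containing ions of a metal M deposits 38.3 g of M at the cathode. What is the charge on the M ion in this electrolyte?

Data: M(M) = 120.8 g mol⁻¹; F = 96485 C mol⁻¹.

Q = I·t = 40.30 A × 1518.0 s = 61180 C, so n(e⁻) = 61180/96485 = 0.6340 mol.
n(M) deposited = 38.3 / 120.8 = 0.3171 mol.
Electrons per atom = n(e⁻)/n(M) = 0.6340 / 0.3171 = 2.00 ≈ 2, so the ion is M²⁺.

+2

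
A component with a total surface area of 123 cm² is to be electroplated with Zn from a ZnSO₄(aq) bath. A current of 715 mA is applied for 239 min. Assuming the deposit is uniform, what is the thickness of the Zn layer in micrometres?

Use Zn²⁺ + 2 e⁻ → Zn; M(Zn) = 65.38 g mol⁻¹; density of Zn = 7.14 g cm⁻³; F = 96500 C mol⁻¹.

Q = I·t = 0.7150 × 14340 = 10250 C; n(e⁻) = 0.1062 mol.
n(Zn) = n(e⁻)/2 = 0.05312 mol, so m = 0.05312 × 65.38 = 3.473 g.
Volume = m/ρ = 3.473 / 7.14 = 0.4865 cm³.
Thickness = V/A = 0.4865 / 123 = 0.00395 cm = 39.5 μm.

39.5 μm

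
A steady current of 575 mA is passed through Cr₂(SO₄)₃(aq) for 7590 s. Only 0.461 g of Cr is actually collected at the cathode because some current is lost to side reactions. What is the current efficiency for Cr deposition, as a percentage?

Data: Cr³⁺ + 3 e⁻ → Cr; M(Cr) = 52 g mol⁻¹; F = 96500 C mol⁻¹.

Q = I·t = 0.5750 × 7590.0 = 4364 C; n(e⁻) = 4364/96500 = 0.04523 mol.
Theoretical n(Cr) = n(e⁻)/3 = 0.01508 mol, i.e. m_theo = 0.01508 × 52 = 0.7839 g.
Efficiency = m_actual / m_theo = 0.461 / 0.7839 = 58.8 %.

58.8 %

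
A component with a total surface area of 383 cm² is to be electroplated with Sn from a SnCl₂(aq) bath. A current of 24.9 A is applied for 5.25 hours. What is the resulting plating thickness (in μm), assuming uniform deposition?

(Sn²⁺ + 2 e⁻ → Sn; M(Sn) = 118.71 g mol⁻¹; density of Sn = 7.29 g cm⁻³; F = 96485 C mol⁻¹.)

1040 μm

Q = I·t = 24.90 × 18900 = 470600 C; n(e⁻) = 4.878 mol.
n(Sn) = n(e⁻)/2 = 2.439 mol, so m = 2.439 × 118.71 = 289.5 g.
Volume = m/ρ = 289.5 / 7.29 = 39.71 cm³.
Thickness = V/A = 39.71 / 383 = 0.104 cm = 1040 μm.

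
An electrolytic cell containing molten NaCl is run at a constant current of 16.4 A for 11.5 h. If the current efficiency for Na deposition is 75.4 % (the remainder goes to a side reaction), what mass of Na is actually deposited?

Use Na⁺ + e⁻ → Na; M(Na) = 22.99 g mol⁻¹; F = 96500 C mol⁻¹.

Q = I·t = 16.40 × 41400 = 679000 C.
n(e⁻) = 679000/96500 = 7.036 mol; theoretically n(Na) = 7.036/1 = 7.036 mol, m_theo = 161.8 g.
At 75.4 % efficiency, m_actual = 0.754 × 161.8 = 122 g.

122 g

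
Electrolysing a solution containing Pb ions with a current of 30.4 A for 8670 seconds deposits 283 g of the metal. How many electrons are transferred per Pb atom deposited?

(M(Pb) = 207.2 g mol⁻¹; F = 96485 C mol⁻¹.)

2

Q = I·t = 30.40 A × 8670.0 s = 263600 C, so n(e⁻) = 263600/96485 = 2.732 mol.
n(Pb) deposited = 283 / 207.2 = 1.366 mol.
Electrons per atom = n(e⁻)/n(Pb) = 2.732 / 1.366 = 2.00 ≈ 2, so the ion is Pb²⁺.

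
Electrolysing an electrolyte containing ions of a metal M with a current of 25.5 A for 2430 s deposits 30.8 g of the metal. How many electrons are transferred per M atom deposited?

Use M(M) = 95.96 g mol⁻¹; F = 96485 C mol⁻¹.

2

Q = I·t = 25.50 A × 2430.0 s = 61960 C, so n(e⁻) = 61960/96485 = 0.6422 mol.
n(M) deposited = 30.8 / 95.96 = 0.3210 mol.
Electrons per atom = n(e⁻)/n(M) = 0.6422 / 0.3210 = 2.00 ≈ 2, so the ion is M²⁺.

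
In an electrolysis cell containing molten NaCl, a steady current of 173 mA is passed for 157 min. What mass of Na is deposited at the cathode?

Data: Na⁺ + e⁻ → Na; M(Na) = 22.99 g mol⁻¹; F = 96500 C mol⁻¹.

0.388 g

Q = I·t = 0.1730 A × 9420.0 s = 1630 C.
n(e⁻) = Q/F = 1630 / 96500 = 0.01689 mol.
Na⁺ + e⁻ → Na, so n(Na) = n(e⁻)/1 = 0.01689 mol.
m = n·M = 0.01689 × 22.99 = 0.388 g.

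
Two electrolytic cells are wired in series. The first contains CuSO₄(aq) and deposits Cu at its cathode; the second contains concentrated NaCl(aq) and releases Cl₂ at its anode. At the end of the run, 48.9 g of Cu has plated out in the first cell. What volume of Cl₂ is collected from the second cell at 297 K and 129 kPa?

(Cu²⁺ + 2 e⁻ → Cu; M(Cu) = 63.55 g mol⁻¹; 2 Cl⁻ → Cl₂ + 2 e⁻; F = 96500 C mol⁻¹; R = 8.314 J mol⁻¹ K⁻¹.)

n(Cu) = 48.9 / 63.55 = 0.7695 mol, so n(e⁻) = 2 × 0.7695 = 1.539 mol.
The cells are in series, so the same 1.539 mol of electrons passes through the second cell.
2 Cl⁻ → Cl₂ + 2 e⁻ — 2 mol e⁻ per mol Cl₂, so n(Cl₂) = 1.539/2 = 0.7695 mol.
V = nRT/P = (0.7695 × 8.314 × 297) / (129 × 10³) = 0.0147 m³ = 14.7 L.

14.7 L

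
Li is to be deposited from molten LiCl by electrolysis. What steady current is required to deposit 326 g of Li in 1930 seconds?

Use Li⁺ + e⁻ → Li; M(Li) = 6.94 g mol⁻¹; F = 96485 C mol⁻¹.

n(Li) = 326 / 6.94 = 46.97 mol.
n(e⁻) = 1 × 46.97 = 46.97 mol.
Q = n(e⁻)·F = 46.97 × 96485 = 4532000 C.
I = Q/t = 4532000 / 1930.0 s = 2350 A.

2350 A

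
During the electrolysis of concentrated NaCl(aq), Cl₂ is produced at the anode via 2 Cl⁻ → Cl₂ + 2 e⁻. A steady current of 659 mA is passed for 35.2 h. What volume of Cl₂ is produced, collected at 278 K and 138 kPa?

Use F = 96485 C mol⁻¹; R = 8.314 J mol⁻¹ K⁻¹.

7.25 L

Q = I·t = 0.6590 A × 126720 s = 83510 C.
n(e⁻) = Q/F = 83510 / 96485 = 0.8655 mol.
2 electrons are transferred per Cl₂ molecule, so n(Cl₂) = 0.8655 / 2 = 0.4328 mol.
V = nRT/P = (0.4328 × 8.314 × 278) / (138 × 10³ Pa) = 0.00725 m³ = 7.25 L.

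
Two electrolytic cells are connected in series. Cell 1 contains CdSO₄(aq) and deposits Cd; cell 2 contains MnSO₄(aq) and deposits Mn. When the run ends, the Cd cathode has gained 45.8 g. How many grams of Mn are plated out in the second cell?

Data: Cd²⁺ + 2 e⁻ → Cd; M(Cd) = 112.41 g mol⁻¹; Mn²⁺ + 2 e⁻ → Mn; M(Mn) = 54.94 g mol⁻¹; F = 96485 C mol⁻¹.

n(Cd) = 45.8 / 112.41 = 0.4074 mol.
Since Cd²⁺ + 2 e⁻ → Cd, n(e⁻) passed = 2 × 0.4074 = 0.8149 mol.
Cells in series carry the same charge, so the same 0.8149 mol of electrons passes through cell 2.
Mn²⁺ + 2 e⁻ → Mn, so n(Mn) = 0.8149 / 2 = 0.4074 mol.
m(Mn) = 0.4074 × 54.94 = 22.4 g.

22.4 g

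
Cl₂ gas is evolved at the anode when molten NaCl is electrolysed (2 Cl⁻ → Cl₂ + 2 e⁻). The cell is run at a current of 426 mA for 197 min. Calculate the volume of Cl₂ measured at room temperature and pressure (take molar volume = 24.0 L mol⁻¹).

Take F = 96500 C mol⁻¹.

Q = I·t = 0.4260 A × 11820 s = 5035 C.
n(e⁻) = Q/F = 5035 / 96500 = 0.05218 mol.
2 electrons are transferred per Cl₂ molecule, so n(Cl₂) = 0.05218 / 2 = 0.02609 mol.
V = n × V_m = 0.02609 × 24.0 = 0.626 L.

0.626 L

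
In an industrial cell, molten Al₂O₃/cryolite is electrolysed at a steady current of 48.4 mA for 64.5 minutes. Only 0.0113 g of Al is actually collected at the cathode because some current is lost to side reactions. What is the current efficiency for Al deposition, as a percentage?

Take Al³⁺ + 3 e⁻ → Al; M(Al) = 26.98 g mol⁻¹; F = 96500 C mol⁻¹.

Q = I·t = 0.04840 × 3870.0 = 187.3 C; n(e⁻) = 187.3/96500 = 0.001941 mol.
Theoretical n(Al) = n(e⁻)/3 = 0.0006470 mol, i.e. m_theo = 0.0006470 × 26.98 = 0.01746 g.
Efficiency = m_actual / m_theo = 0.0113 / 0.01746 = 64.7 %.

64.7 %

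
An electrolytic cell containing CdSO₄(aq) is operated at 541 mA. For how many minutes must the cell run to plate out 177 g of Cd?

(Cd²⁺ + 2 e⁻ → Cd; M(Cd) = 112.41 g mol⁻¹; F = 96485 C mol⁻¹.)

9360 min

n(Cd) = m/M = 177 / 112.41 = 1.575 mol.
Each Cd atom requires 2 electrons, so n(e⁻) = 2 × 1.575 = 3.149 mol.
Q = n(e⁻)·F = 3.149 × 96485 = 303800 C.
t = Q/I = 303800 / 0.5410 A = 561600 s = 9360 min.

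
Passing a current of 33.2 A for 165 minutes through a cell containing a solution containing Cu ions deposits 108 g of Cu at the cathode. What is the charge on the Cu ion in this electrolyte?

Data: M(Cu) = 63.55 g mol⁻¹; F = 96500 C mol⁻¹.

Q = I·t = 33.20 A × 9900.0 s = 328700 C, so n(e⁻) = 328700/96500 = 3.406 mol.
n(Cu) deposited = 108 / 63.55 = 1.699 mol.
Electrons per atom = n(e⁻)/n(Cu) = 3.406 / 1.699 = 2.00 ≈ 2, so the ion is Cu²⁺.

+2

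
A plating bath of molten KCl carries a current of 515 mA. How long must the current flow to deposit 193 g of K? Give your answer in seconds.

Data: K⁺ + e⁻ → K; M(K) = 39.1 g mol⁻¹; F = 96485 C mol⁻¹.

9.25 × 10⁵ s

n(K) = m/M = 193 / 39.1 = 4.936 mol.
Each K atom requires 1 electron, so n(e⁻) = 1 × 4.936 = 4.936 mol.
Q = n(e⁻)·F = 4.936 × 96485 = 476300 C.
t = Q/I = 476300 / 0.5150 A = 924800 s.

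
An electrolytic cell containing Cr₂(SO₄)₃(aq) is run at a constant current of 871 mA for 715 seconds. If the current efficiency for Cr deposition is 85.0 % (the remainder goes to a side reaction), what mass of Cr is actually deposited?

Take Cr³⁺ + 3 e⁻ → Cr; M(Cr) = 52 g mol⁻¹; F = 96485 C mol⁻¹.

0.0951 g

Q = I·t = 0.8710 × 715.00 = 622.8 C.
n(e⁻) = 622.8/96485 = 0.006455 mol; theoretically n(Cr) = 0.006455/3 = 0.002152 mol, m_theo = 0.1119 g.
At 85.0 % efficiency, m_actual = 0.850 × 0.1119 = 0.0951 g.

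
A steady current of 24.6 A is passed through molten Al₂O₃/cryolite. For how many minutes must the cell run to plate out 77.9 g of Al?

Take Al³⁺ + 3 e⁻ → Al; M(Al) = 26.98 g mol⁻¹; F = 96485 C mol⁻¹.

566 min

n(Al) = m/M = 77.9 / 26.98 = 2.887 mol.
Each Al atom requires 3 electrons, so n(e⁻) = 3 × 2.887 = 8.662 mol.
Q = n(e⁻)·F = 8.662 × 96485 = 835800 C.
t = Q/I = 835800 / 24.60 A = 33970 s = 566 min.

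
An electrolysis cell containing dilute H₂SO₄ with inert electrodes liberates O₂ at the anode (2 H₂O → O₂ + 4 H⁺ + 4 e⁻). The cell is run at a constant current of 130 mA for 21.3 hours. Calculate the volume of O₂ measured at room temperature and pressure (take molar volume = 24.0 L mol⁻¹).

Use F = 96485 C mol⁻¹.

0.620 L

Q = I·t = 0.1300 A × 76680 s = 9968 C.
n(e⁻) = Q/F = 9968 / 96485 = 0.1033 mol.
4 electrons are transferred per O₂ molecule, so n(O₂) = 0.1033 / 4 = 0.02583 mol.
V = n × V_m = 0.02583 × 24.0 = 0.620 L.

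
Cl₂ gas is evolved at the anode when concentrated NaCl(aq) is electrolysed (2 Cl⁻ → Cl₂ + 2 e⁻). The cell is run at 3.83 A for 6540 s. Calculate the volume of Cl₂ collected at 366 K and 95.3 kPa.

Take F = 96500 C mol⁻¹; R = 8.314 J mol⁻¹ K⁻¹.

4.14 L

Q = I·t = 3.830 A × 6540.0 s = 25050 C.
n(e⁻) = Q/F = 25050 / 96500 = 0.2596 mol.
2 electrons are transferred per Cl₂ molecule, so n(Cl₂) = 0.2596 / 2 = 0.1298 mol.
V = nRT/P = (0.1298 × 8.314 × 366) / (95.3 × 10³ Pa) = 0.00414 m³ = 4.14 L.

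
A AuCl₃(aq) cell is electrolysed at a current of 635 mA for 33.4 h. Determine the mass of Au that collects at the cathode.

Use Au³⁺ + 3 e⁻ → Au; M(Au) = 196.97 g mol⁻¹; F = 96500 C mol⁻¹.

51.9 g

Q = I·t = 0.6350 A × 120240 s = 76350 C.
n(e⁻) = Q/F = 76350 / 96500 = 0.7912 mol.
Au³⁺ + 3 e⁻ → Au, so n(Au) = n(e⁻)/3 = 0.2637 mol.
m = n·M = 0.2637 × 196.97 = 51.9 g.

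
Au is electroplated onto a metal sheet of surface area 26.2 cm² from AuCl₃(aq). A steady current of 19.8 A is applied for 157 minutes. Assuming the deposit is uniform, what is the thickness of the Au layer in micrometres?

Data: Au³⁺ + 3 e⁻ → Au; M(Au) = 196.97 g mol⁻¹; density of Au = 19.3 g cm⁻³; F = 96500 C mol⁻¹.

Q = I·t = 19.80 × 9420.0 = 186500 C; n(e⁻) = 1.933 mol.
n(Au) = n(e⁻)/3 = 0.6443 mol, so m = 0.6443 × 196.97 = 126.9 g.
Volume = m/ρ = 126.9 / 19.3 = 6.575 cm³.
Thickness = V/A = 6.575 / 26.2 = 0.251 cm = 2510 μm.

2510 μm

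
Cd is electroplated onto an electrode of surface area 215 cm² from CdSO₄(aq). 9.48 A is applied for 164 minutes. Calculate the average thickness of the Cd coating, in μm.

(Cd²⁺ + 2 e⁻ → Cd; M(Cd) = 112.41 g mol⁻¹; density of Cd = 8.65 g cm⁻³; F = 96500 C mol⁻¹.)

292 μm

Q = I·t = 9.480 × 9840.0 = 93280 C; n(e⁻) = 0.9667 mol.
n(Cd) = n(e⁻)/2 = 0.4833 mol, so m = 0.4833 × 112.41 = 54.33 g.
Volume = m/ρ = 54.33 / 8.65 = 6.281 cm³.
Thickness = V/A = 6.281 / 215 = 0.0292 cm = 292 μm.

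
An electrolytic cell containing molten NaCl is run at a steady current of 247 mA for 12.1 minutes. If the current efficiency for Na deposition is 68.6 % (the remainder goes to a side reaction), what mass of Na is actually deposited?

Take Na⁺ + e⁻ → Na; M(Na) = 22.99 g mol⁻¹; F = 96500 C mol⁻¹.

Q = I·t = 0.2470 × 726.00 = 179.3 C.
n(e⁻) = 179.3/96500 = 0.001858 mol; theoretically n(Na) = 0.001858/1 = 0.001858 mol, m_theo = 0.04272 g.
At 68.6 % efficiency, m_actual = 0.686 × 0.04272 = 0.0293 g.

0.0293 g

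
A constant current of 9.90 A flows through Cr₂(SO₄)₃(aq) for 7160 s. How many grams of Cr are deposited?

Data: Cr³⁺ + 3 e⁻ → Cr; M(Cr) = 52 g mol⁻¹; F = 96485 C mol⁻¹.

12.7 g

Q = I·t = 9.900 A × 7160.0 s = 70880 C.
n(e⁻) = Q/F = 70880 / 96485 = 0.7347 mol.
Cr³⁺ + 3 e⁻ → Cr, so n(Cr) = n(e⁻)/3 = 0.2449 mol.
m = n·M = 0.2449 × 52 = 12.7 g.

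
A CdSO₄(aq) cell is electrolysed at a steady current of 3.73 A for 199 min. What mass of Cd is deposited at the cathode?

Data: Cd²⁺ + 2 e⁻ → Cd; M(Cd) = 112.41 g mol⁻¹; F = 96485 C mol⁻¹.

Q = I·t = 3.730 A × 11940 s = 44540 C.
n(e⁻) = Q/F = 44540 / 96485 = 0.4616 mol.
Cd²⁺ + 2 e⁻ → Cd, so n(Cd) = n(e⁻)/2 = 0.2308 mol.
m = n·M = 0.2308 × 112.41 = 25.9 g.

25.9 g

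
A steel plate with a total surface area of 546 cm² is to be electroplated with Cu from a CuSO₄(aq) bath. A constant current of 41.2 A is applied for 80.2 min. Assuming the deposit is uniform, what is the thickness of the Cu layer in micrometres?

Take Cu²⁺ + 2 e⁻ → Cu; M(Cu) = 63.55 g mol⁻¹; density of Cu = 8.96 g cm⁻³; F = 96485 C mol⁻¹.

133 μm

Q = I·t = 41.20 × 4812.0 = 198300 C; n(e⁻) = 2.055 mol.
n(Cu) = n(e⁻)/2 = 1.027 mol, so m = 1.027 × 63.55 = 65.29 g.
Volume = m/ρ = 65.29 / 8.96 = 7.287 cm³.
Thickness = V/A = 7.287 / 546 = 0.0133 cm = 133 μm.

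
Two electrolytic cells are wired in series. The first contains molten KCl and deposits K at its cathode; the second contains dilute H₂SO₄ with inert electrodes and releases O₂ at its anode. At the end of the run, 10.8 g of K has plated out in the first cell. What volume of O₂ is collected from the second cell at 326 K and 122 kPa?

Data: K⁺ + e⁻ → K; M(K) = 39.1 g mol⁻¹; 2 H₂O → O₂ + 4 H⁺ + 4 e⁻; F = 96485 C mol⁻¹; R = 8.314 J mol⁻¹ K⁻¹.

1.53 L

n(K) = 10.8 / 39.1 = 0.2762 mol, so n(e⁻) = 1 × 0.2762 = 0.2762 mol.
The cells are in series, so the same 0.2762 mol of electrons passes through the second cell.
2 H₂O → O₂ + 4 H⁺ + 4 e⁻ — 4 mol e⁻ per mol O₂, so n(O₂) = 0.2762/4 = 0.06905 mol.
V = nRT/P = (0.06905 × 8.314 × 326) / (122 × 10³) = 0.00153 m³ = 1.53 L.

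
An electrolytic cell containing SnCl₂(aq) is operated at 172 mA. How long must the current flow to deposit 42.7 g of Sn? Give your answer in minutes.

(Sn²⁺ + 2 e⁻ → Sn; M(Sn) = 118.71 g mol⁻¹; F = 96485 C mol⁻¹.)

n(Sn) = m/M = 42.7 / 118.71 = 0.3597 mol.
Each Sn atom requires 2 electrons, so n(e⁻) = 2 × 0.3597 = 0.7194 mol.
Q = n(e⁻)·F = 0.7194 × 96485 = 69410 C.
t = Q/I = 69410 / 0.1720 A = 403600 s = 6730 min.

6730 min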